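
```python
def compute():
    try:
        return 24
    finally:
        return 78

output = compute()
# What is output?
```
78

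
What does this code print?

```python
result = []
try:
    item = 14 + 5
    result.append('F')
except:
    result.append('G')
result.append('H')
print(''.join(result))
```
FH

No exception, try block completes normally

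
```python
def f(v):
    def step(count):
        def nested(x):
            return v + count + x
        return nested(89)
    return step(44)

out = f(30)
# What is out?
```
163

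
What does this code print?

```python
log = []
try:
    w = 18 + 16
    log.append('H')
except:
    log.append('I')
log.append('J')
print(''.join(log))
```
HJ

No exception, try block completes normally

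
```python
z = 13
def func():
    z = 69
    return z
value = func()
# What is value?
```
69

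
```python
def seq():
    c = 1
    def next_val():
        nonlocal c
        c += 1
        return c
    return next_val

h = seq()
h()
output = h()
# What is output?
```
3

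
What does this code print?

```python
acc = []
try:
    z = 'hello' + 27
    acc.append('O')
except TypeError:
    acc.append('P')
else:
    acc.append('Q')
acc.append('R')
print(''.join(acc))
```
PR

else block skipped when exception is caught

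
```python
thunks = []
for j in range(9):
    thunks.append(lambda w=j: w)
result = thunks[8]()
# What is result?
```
8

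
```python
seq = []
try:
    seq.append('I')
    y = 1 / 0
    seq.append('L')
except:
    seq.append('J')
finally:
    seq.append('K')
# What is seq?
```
['I', 'J', 'K']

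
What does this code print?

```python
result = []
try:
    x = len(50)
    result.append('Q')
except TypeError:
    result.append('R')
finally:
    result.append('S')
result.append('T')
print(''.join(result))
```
RST

finally always runs, even after exception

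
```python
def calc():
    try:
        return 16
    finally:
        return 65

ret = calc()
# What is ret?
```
65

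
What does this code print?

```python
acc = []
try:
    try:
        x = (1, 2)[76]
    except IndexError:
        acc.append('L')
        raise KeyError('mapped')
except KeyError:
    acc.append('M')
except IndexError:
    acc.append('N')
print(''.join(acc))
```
LM

New KeyError raised, caught by outer KeyError handler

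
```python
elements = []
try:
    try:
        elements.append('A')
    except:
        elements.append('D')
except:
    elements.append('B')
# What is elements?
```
['A']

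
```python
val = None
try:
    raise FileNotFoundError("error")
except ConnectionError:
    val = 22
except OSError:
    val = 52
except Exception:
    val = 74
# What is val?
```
52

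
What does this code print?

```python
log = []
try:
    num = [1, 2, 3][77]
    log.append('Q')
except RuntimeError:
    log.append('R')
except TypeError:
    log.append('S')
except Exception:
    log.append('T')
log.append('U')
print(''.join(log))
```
TU

IndexError not specifically caught, falls to Exception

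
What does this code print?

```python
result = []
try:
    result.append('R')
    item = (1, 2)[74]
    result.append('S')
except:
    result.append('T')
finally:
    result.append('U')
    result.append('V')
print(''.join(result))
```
RTUV

Code before exception runs, then except, then all of finally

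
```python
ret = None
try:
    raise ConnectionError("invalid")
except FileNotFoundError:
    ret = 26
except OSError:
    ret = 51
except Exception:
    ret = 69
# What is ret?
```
51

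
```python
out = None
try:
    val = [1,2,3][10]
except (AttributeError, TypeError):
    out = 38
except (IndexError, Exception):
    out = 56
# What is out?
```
56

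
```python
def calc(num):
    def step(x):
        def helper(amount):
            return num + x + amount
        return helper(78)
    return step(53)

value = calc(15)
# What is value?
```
146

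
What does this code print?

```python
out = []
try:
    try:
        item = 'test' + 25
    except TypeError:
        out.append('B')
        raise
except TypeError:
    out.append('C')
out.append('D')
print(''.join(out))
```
BCD

raise without argument re-raises current exception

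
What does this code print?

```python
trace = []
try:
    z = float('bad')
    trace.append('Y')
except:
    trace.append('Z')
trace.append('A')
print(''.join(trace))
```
ZA

Exception raised in try, caught by bare except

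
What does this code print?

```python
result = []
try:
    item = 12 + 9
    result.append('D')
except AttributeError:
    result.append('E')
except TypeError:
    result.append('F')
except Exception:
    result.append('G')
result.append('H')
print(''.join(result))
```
DH

No exception, try block completes normally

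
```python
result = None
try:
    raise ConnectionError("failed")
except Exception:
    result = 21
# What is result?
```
21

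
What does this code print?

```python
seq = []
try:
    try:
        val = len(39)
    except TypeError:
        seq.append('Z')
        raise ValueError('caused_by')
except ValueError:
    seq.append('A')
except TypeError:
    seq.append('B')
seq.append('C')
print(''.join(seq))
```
ZAC

ValueError raised and caught, original TypeError not re-raised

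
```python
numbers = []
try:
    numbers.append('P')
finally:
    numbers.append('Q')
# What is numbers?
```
['P', 'Q']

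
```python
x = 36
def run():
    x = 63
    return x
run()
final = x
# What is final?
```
36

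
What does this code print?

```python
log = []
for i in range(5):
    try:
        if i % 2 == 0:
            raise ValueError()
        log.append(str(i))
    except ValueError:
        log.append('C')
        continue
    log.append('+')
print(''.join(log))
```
C1+C3+C

continue in except skips rest of loop body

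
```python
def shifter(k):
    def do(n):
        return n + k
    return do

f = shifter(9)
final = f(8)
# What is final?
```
17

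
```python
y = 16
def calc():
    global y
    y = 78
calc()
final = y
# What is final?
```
78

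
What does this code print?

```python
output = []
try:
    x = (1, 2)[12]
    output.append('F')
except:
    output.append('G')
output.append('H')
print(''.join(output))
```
GH

Exception raised in try, caught by bare except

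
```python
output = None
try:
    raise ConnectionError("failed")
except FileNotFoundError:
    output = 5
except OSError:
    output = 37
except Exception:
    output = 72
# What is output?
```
37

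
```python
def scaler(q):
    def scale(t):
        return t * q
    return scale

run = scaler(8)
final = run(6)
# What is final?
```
48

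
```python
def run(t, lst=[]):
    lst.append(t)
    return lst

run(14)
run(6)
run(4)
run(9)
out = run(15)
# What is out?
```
[14, 6, 4, 9, 15]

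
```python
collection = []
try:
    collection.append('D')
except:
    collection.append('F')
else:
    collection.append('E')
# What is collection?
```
['D', 'E']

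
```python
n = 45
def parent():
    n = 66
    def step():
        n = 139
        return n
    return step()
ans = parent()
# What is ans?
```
139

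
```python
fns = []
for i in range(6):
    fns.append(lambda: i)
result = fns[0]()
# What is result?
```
5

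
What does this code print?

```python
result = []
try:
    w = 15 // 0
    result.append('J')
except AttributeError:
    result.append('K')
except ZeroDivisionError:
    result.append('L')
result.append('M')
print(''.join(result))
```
LM

ZeroDivisionError is caught by its specific handler, not AttributeError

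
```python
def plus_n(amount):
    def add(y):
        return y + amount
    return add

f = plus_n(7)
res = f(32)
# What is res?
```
39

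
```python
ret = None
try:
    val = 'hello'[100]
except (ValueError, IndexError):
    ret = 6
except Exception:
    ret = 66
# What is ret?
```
6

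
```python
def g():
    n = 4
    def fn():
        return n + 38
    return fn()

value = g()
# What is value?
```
42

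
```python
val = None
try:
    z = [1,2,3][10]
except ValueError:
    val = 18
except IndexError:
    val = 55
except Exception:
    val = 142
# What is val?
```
55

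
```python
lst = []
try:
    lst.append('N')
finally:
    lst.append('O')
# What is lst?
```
['N', 'O']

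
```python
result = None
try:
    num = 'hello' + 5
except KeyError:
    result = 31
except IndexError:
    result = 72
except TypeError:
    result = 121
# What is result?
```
121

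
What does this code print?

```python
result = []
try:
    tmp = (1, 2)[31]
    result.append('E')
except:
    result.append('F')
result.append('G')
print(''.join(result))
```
FG

Exception raised in try, caught by bare except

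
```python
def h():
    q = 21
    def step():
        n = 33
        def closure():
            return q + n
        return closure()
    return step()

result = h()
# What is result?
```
54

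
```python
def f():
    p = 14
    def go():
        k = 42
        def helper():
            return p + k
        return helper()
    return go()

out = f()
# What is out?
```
56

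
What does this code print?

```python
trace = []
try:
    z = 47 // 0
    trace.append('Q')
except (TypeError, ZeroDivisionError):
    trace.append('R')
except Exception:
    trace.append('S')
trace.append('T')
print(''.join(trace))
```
RT

ZeroDivisionError matches tuple containing it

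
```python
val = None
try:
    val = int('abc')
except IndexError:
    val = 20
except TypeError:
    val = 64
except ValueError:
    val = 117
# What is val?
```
117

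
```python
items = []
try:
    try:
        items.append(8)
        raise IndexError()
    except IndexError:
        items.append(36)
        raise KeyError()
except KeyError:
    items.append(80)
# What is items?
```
[8, 36, 80]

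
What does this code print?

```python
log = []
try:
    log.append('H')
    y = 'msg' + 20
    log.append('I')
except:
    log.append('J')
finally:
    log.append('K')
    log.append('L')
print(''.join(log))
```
HJKL

Code before exception runs, then except, then all of finally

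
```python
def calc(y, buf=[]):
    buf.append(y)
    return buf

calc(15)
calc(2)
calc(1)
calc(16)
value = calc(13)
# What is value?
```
[15, 2, 1, 16, 13]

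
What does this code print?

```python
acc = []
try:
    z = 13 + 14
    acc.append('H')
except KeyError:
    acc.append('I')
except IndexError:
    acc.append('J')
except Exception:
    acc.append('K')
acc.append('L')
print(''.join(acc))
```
HL

No exception, try block completes normally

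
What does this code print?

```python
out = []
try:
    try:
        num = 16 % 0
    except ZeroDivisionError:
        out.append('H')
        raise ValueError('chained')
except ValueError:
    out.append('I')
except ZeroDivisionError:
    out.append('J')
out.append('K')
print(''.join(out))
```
HIK

ValueError raised and caught, original ZeroDivisionError not re-raised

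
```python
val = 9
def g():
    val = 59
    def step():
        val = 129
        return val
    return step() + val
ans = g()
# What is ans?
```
188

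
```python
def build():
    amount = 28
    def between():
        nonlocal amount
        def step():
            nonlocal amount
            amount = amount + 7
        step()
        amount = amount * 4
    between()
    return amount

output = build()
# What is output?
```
140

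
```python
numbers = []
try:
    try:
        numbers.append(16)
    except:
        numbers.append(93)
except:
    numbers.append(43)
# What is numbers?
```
[16]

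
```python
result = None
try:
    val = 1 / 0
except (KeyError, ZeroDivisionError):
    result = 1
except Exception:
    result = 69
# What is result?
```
1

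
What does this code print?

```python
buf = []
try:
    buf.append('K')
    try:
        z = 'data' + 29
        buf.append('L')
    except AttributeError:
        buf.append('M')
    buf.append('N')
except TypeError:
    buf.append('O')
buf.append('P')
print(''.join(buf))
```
KOP

Inner handler doesn't match, propagates to outer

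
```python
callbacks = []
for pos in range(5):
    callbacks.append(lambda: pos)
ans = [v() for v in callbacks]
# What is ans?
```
[4, 4, 4, 4, 4]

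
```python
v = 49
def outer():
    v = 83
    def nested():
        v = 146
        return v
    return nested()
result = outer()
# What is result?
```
146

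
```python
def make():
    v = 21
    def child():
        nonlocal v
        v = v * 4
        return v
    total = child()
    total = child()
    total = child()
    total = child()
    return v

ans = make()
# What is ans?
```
5376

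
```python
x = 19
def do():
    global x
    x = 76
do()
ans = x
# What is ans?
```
76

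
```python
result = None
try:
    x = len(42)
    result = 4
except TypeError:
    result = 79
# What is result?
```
79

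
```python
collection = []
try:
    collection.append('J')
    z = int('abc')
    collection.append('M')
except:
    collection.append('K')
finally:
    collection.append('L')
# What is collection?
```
['J', 'K', 'L']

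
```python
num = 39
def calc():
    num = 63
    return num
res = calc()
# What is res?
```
63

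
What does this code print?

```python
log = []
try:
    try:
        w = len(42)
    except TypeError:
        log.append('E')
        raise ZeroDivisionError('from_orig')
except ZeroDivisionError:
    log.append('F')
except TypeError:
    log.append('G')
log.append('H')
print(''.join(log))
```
EFH

ZeroDivisionError raised and caught, original TypeError not re-raised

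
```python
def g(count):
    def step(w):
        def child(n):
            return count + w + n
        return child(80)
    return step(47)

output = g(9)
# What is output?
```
136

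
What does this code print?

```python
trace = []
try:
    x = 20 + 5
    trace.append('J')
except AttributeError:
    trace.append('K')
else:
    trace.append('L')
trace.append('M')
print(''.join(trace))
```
JLM

else block runs when no exception occurs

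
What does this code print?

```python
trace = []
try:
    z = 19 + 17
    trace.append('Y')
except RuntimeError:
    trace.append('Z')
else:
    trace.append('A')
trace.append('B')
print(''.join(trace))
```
YAB

else block runs when no exception occurs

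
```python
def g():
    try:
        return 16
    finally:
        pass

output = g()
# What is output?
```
16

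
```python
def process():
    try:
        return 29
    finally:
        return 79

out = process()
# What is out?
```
79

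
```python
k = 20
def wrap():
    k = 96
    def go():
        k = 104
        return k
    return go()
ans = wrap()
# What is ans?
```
104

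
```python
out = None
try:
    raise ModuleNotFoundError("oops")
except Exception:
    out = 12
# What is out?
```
12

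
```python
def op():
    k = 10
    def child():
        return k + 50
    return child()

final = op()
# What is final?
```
60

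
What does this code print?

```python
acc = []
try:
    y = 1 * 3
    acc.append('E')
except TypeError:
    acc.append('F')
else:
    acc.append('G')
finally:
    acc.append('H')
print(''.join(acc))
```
EGH

else runs before finally when no exception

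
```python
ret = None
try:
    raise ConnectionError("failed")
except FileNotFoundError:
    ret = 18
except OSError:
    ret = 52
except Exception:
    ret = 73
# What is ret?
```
52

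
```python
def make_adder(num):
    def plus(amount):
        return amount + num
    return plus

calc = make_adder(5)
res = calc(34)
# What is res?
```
39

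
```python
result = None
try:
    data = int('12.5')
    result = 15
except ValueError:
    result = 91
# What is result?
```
91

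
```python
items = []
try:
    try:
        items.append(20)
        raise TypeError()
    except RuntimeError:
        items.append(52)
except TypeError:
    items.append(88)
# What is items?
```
[20, 88]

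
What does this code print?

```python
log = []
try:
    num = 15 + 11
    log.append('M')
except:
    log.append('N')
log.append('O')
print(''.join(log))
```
MO

No exception, try block completes normally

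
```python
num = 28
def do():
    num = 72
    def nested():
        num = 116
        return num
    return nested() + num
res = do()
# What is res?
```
188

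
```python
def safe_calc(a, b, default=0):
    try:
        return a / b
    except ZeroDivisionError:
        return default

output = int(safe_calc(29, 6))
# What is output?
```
4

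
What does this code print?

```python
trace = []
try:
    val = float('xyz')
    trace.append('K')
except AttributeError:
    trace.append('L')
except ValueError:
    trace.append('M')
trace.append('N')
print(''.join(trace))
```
MN

ValueError is caught by its specific handler, not AttributeError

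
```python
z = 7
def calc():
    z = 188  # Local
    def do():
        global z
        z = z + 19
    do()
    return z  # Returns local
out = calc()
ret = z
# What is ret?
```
26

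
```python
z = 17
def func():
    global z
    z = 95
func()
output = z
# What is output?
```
95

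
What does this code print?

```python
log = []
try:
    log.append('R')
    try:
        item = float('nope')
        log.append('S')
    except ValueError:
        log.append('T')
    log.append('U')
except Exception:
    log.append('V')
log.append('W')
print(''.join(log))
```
RTUW

Inner exception caught by inner handler, outer continues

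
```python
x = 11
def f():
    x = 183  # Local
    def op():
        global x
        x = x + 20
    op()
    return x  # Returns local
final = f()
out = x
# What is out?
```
31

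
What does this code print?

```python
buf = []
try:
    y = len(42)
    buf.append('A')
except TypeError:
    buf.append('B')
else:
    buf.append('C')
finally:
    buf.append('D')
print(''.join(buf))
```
BD

Exception: except runs, else skipped, finally runs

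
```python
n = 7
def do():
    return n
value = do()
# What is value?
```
7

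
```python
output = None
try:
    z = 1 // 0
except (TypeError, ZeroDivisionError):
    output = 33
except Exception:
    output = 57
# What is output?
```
33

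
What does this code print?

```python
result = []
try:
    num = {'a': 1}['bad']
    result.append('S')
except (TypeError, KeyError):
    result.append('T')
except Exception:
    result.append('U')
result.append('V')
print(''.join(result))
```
TV

KeyError matches tuple containing it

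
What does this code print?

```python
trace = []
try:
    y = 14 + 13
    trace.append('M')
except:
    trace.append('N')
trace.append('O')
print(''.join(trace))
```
MO

No exception, try block completes normally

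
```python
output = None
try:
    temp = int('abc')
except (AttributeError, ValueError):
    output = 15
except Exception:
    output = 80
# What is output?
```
15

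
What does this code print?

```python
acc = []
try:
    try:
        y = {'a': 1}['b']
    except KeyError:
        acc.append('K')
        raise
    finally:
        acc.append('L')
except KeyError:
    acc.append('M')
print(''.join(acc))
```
KLM

finally runs before re-raised exception propagates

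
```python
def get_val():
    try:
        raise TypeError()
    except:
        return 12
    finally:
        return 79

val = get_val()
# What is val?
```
79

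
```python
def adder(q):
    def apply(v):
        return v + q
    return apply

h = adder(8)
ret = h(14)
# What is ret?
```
22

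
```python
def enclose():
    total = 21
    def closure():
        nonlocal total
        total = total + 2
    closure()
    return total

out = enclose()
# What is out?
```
23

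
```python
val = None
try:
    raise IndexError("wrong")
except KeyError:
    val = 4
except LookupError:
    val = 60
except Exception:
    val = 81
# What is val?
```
60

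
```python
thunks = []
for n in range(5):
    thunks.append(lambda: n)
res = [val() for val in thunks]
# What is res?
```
[4, 4, 4, 4, 4]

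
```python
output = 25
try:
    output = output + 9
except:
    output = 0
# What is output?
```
34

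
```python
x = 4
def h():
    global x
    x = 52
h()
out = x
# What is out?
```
52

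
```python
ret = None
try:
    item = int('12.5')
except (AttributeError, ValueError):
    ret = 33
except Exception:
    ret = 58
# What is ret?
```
33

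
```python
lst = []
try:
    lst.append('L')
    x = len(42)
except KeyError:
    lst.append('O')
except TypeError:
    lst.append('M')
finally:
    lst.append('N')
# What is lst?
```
['L', 'M', 'N']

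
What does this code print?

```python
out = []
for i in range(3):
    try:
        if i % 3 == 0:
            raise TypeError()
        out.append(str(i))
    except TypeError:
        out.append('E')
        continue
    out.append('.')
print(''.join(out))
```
E1.2.

continue in except skips rest of loop body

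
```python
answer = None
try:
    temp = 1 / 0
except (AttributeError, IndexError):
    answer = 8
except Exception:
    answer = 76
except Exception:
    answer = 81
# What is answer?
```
76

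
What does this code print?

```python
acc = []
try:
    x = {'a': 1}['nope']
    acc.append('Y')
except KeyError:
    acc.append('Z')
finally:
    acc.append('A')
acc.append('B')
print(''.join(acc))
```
ZAB

finally always runs, even after exception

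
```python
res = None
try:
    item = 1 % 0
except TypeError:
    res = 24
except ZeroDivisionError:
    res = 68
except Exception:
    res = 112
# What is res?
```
68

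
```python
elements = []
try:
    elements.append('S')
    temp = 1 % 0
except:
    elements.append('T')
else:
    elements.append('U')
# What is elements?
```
['S', 'T']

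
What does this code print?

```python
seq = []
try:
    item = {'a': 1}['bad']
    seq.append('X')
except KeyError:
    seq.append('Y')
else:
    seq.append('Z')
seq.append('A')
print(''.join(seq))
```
YA

else block skipped when exception is caught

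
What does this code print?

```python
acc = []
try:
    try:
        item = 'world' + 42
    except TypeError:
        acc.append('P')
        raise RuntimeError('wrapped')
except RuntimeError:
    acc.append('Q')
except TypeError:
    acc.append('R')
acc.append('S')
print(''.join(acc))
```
PQS

RuntimeError raised and caught, original TypeError not re-raised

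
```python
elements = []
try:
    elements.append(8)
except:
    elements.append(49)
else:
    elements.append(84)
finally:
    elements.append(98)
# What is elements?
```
[8, 84, 98]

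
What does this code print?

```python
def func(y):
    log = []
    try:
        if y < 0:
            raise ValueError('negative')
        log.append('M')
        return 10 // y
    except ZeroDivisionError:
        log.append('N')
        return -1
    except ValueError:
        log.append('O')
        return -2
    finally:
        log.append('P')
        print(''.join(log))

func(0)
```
MNP

y=0 causes ZeroDivisionError, caught, finally prints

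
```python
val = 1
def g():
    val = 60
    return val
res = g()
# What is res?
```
60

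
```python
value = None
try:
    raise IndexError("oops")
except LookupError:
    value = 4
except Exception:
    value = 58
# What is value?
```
4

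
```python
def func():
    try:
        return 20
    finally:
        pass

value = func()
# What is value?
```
20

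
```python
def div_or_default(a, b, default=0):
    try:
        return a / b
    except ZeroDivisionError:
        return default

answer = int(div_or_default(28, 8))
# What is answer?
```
3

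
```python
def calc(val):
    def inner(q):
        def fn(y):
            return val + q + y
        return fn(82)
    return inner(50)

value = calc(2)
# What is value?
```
134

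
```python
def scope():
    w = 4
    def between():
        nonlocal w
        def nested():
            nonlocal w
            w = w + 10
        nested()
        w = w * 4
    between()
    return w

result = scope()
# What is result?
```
56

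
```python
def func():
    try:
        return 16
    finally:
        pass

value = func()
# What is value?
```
16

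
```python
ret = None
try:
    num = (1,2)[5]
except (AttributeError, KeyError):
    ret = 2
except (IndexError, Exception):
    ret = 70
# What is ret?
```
70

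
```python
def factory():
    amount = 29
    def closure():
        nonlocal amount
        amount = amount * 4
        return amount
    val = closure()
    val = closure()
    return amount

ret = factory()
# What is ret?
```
464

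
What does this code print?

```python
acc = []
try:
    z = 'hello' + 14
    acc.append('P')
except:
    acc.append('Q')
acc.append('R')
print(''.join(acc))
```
QR

Exception raised in try, caught by bare except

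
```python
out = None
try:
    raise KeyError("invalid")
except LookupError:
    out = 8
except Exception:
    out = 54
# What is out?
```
8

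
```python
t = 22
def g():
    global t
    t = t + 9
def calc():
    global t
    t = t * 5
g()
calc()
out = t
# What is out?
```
155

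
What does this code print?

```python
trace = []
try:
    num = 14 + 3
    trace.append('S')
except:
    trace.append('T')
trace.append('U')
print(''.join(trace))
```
SU

No exception, try block completes normally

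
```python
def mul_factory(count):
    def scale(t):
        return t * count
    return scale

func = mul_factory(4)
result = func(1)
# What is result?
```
4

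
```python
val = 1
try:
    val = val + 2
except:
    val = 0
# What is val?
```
3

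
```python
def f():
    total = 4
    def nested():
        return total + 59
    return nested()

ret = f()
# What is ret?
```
63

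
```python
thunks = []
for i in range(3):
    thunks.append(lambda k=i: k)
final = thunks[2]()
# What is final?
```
2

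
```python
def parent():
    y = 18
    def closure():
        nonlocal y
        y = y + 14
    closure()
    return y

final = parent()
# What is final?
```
32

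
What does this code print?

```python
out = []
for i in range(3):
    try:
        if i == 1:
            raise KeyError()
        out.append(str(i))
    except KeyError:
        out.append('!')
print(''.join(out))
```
0!2

Exception on i=1 caught, loop continues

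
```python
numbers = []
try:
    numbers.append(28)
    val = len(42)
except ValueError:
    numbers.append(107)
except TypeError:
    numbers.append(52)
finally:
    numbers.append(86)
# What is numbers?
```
[28, 52, 86]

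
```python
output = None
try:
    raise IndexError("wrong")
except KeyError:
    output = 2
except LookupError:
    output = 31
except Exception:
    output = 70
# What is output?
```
31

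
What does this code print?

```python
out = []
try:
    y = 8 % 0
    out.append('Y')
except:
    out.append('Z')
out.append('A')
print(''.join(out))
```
ZA

Exception raised in try, caught by bare except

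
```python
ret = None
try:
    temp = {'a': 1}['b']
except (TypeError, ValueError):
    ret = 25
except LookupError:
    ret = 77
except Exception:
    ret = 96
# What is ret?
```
77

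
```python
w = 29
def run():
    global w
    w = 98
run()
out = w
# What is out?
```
98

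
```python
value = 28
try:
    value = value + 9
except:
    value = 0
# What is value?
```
37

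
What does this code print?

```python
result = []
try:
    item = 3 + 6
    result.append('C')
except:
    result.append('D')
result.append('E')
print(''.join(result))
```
CE

No exception, try block completes normally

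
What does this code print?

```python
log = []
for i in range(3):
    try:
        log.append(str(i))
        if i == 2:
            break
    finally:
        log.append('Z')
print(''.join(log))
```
0Z1Z2Z

finally runs even when breaking out of loop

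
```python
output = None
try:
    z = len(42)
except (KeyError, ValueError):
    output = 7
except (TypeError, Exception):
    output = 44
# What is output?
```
44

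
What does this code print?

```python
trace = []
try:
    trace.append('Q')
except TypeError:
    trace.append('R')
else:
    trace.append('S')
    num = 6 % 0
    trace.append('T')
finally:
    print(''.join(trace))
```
QS

Try succeeds, else appends 'S', ZeroDivisionError in else is uncaught, finally prints before exception propagates ('T' never appended)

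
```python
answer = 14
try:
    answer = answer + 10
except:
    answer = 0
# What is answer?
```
24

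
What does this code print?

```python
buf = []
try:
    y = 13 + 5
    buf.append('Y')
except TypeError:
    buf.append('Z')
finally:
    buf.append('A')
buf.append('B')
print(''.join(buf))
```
YAB

finally runs after normal execution too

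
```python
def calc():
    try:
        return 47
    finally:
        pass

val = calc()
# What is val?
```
47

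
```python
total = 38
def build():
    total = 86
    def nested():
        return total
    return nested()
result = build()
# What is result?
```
86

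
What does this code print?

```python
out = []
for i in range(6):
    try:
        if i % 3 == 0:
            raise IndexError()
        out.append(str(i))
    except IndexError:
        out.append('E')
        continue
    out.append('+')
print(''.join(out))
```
E1+2+E4+5+

continue in except skips rest of loop body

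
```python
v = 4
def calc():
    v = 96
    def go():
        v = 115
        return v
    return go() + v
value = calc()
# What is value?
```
211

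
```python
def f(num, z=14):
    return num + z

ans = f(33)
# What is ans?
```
47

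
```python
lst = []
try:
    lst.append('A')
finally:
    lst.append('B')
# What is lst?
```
['A', 'B']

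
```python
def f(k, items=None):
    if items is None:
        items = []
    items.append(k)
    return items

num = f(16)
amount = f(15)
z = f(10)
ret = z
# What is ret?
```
[10]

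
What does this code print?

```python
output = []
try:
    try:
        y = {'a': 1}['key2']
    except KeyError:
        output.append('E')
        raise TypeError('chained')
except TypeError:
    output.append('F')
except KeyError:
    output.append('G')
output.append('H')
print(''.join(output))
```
EFH

TypeError raised and caught, original KeyError not re-raised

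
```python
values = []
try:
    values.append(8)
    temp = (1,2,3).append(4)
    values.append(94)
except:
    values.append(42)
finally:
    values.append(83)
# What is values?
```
[8, 42, 83]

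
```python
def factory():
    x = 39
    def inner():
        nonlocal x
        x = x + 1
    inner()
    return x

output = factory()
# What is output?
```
40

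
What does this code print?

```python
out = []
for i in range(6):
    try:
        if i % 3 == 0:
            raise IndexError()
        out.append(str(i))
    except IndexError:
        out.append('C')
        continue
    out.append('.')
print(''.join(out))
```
C1.2.C4.5.

continue in except skips rest of loop body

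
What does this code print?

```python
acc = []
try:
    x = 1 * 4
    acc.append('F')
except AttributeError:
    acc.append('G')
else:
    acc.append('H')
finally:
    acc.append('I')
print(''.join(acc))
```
FHI

else runs before finally when no exception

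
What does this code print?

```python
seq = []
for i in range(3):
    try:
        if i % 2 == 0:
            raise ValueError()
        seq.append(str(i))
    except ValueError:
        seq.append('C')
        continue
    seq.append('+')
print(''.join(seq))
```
C1+C

continue in except skips rest of loop body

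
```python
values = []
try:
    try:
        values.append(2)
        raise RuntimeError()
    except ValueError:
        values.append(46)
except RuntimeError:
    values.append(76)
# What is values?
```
[2, 76]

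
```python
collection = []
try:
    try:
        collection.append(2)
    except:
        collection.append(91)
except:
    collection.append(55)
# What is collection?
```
[2]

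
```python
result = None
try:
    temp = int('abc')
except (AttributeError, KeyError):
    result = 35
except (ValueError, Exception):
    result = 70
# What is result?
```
70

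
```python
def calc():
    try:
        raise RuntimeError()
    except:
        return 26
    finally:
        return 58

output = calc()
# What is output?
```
58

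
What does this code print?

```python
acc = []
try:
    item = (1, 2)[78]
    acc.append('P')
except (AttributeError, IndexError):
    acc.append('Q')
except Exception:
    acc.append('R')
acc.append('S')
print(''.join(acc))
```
QS

IndexError matches tuple containing it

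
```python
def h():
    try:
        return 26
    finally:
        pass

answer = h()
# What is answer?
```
26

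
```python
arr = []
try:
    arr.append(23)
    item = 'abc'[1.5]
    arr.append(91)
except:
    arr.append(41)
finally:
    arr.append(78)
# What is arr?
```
[23, 41, 78]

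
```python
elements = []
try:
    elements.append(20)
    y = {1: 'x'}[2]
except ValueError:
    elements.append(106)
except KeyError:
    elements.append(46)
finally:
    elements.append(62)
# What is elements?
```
[20, 46, 62]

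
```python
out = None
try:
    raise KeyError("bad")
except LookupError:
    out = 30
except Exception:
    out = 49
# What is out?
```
30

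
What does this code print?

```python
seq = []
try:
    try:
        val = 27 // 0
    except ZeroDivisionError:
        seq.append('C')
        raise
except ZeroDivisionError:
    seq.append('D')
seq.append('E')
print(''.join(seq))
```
CDE

raise without argument re-raises current exception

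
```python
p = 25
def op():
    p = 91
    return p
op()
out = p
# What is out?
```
25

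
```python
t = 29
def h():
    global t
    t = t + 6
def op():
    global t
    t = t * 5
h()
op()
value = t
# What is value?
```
175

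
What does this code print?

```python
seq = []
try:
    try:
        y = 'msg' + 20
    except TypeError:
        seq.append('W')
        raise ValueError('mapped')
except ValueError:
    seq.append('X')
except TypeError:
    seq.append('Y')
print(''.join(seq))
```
WX

New ValueError raised, caught by outer ValueError handler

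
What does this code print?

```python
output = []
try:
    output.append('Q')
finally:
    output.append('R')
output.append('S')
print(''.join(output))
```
QRS

try/finally without except, no exception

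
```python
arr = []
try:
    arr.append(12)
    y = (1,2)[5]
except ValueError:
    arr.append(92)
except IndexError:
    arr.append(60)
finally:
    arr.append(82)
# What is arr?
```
[12, 60, 82]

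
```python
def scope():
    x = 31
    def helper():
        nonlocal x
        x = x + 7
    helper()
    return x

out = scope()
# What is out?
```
38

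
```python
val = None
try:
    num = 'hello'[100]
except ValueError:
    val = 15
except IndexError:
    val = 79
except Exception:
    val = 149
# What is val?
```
79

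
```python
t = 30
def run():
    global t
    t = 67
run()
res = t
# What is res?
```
67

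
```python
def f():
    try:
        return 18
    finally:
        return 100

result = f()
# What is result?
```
100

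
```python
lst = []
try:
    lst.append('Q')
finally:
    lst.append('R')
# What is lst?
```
['Q', 'R']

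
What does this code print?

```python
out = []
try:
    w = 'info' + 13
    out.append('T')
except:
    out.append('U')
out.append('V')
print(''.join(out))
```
UV

Exception raised in try, caught by bare except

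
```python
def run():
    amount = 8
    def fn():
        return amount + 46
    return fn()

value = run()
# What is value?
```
54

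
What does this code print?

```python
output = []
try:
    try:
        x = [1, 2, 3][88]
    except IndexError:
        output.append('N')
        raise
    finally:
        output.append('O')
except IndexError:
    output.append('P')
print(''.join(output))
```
NOP

finally runs before re-raised exception propagates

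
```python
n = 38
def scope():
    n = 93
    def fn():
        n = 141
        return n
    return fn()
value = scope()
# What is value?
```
141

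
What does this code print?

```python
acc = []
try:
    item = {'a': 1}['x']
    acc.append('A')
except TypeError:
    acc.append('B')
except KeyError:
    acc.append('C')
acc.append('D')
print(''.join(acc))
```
CD

KeyError is caught by its specific handler, not TypeError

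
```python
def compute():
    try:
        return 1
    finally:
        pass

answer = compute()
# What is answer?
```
1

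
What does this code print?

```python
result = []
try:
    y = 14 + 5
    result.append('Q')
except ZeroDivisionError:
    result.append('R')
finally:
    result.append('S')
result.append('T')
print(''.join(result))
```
QST

finally runs after normal execution too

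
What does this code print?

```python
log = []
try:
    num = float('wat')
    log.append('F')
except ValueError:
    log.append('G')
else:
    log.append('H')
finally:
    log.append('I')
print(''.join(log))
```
GI

Exception: except runs, else skipped, finally runs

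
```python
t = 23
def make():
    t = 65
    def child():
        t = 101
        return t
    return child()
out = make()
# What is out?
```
101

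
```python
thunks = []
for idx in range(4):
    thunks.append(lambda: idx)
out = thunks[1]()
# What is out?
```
3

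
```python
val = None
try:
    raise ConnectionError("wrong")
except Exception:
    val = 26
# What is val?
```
26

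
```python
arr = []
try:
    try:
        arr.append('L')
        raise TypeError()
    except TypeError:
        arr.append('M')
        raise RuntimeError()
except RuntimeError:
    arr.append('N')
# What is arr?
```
['L', 'M', 'N']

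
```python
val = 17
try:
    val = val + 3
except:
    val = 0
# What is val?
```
20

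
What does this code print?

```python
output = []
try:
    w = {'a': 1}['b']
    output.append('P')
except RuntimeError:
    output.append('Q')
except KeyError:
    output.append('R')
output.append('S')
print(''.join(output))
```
RS

KeyError is caught by its specific handler, not RuntimeError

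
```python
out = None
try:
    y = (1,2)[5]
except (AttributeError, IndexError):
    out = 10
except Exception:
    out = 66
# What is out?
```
10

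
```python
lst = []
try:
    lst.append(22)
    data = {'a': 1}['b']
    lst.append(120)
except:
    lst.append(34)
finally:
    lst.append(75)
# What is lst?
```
[22, 34, 75]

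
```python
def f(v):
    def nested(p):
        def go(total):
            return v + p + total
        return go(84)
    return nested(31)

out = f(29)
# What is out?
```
144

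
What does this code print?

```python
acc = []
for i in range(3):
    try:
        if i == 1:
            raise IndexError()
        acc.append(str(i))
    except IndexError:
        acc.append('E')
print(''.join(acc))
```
0E2

Exception on i=1 caught, loop continues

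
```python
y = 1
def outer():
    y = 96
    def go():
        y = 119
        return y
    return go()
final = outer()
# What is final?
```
119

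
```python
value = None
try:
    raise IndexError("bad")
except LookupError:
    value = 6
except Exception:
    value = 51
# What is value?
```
6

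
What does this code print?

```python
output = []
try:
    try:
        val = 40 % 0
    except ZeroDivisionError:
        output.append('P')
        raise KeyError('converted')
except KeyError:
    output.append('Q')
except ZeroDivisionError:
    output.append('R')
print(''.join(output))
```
PQ

New KeyError raised, caught by outer KeyError handler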